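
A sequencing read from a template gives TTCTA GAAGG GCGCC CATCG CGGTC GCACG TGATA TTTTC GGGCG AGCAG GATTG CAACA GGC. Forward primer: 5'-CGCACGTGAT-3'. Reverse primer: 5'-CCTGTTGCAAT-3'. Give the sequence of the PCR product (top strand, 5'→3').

5'-CGCACGTGATATTTTCGGGCGAGCAGGATTGCAACAGG-3'

The forward primer matches the template at positions 25–34.
Reverse complement of the reverse primer: ATTGCAACAGG. This occurs on the top strand at positions 52–62.
The product is the template from position 25 through 62 (38 bp).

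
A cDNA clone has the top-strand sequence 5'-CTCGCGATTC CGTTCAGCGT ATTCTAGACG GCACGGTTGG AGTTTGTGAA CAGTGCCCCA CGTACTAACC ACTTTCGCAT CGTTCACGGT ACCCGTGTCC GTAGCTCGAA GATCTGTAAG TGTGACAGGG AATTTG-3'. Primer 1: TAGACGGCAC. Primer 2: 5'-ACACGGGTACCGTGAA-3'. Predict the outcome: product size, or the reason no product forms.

Yes — a 74 bp product.

Primer 1 (TAGACGGCAC) matches the top strand at positions 25–34; it acts as a forward primer.
Primer 2's reverse complement is TTCACGGTACCCGTGT, matching the top strand at positions 83–98; it acts as a reverse primer.
The 3' ends face each other across positions 25–98, giving a 74 bp product.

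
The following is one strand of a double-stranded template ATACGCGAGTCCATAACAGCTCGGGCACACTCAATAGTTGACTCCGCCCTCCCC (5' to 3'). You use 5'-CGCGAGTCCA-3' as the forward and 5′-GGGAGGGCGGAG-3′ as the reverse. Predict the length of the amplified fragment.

50 bp

Forward primer CGCGAGTCCA is found on the top strand at positions 4–13.
Reverse complement of the reverse primer: CTCCGCCCTCCC. This occurs on the top strand at positions 42–53.
The product runs from position 4 to position 53, so its length is 53 − 4 + 1 = 50 bp.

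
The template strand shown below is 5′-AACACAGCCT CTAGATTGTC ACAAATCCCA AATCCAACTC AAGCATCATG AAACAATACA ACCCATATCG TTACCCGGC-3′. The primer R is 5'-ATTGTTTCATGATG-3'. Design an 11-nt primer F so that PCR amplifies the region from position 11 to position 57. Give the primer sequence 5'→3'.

The reverse primer's reverse complement CATCATGAAACAAT matches the template at positions 44–57; the product starts at position 11.
The forward primer is identical to the top strand over positions 11–21: CTAGATTGTCA.

5'-CTAGATTGTCA-3'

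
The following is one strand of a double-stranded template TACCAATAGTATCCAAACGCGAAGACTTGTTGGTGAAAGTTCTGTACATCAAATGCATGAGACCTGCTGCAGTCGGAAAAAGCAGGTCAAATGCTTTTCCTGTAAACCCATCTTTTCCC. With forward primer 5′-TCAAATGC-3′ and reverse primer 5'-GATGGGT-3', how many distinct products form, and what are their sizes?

The forward primer TCAAATGC matches the top strand at positions 49–56, 87–94.
The reverse primer's reverse complement is ACCCATC, matching at positions 106–112.
Each forward site pairs with the reverse site to give a product ending at position 112: sizes 64, 26 bp.

Two products: 64 bp, 26 bp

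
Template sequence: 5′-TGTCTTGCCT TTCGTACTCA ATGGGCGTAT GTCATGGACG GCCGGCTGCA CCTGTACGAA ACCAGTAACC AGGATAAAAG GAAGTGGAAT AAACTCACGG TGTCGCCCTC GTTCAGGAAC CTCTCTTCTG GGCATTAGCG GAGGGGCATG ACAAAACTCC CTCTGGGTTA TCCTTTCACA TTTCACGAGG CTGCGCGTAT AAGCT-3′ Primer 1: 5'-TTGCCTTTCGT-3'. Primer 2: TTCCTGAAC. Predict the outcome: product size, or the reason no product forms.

Primer 1 (TTGCCTTTCGT) matches the top strand at positions 5–15; it acts as a forward primer.
Primer 2's reverse complement is GTTCAGGAA, matching the top strand at positions 111–119; it acts as a reverse primer.
The 3' ends face each other across positions 5–119, giving a 115 bp product.

Yes — a 115 bp product.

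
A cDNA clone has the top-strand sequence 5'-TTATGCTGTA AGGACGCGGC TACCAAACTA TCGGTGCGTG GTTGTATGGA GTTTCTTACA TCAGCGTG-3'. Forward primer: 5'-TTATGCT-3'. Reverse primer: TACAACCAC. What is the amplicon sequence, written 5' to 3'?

5'-TTATGCTGTAAGGACGCGGCTACCAAACTATCGGTGCGTGGTTGTA-3'

The forward primer matches the template at positions 1–7.
The reverse primer's reverse complement is GTGGTTGTA, which matches the template at positions 38–46.
The product is the template from position 1 through 46 (46 bp).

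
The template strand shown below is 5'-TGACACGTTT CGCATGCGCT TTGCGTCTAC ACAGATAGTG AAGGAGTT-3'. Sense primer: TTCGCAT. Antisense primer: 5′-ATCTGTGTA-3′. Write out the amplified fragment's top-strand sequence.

Forward primer TTCGCAT is found on the top strand at positions 9–15.
Taking the reverse complement of ATCTGTGTA gives TACACAGAT, found at positions 28–36 on the template; the primer anneals here to the top strand with its 3' end pointing upstream.
The product is the template from position 9 through 36 (28 bp).

5'-TTCGCATGCGCTTTGCGTCTACACAGAT-3'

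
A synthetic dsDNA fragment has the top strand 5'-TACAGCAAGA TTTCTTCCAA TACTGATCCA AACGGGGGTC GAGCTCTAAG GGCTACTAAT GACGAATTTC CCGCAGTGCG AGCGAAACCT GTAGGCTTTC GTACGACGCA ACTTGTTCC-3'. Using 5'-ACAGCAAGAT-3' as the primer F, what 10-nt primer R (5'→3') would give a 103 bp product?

5'-GTACGAAAGC-3'

The forward primer binds at positions 2–11, so a 103 bp product ends at position 2 + 103 − 1 = 104.
The reverse primer anneals to the top strand over positions 95–104, i.e. to GCTTTCGTAC.
Its sequence written 5'→3' is the reverse complement: GTACGAAAGC.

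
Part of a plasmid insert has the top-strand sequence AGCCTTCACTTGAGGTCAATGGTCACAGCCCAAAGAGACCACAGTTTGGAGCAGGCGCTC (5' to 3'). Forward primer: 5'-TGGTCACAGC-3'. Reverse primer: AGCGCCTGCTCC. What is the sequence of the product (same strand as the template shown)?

The forward primer matches the template at positions 20–29.
Reverse complement of the reverse primer: GGAGCAGGCGCT. This occurs on the top strand at positions 48–59.
The product is the template from position 20 through 59 (40 bp).

5'-TGGTCACAGCCCAAAGAGACCACAGTTTGGAGCAGGCGCT-3'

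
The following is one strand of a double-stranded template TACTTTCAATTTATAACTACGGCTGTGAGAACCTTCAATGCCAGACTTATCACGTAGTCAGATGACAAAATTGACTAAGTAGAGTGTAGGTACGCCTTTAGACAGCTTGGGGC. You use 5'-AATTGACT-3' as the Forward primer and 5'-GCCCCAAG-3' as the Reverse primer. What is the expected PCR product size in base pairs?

45 bp

Scanning the template, AATTGACT occurs at positions 69–76; this primer anneals to the bottom strand there with its 3' end pointing downstream.
Reverse complement of the reverse primer: CTTGGGGC. This occurs on the top strand at positions 106–113.
The product runs from position 69 to position 113, so its length is 113 − 69 + 1 = 45 bp.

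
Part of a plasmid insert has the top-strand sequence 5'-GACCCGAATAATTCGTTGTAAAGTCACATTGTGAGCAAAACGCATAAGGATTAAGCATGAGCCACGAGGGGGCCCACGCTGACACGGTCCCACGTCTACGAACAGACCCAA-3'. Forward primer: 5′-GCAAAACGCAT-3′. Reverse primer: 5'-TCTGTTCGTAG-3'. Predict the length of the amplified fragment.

72 bp

Scanning the template, GCAAAACGCAT occurs at positions 35–45; this primer anneals to the bottom strand there with its 3' end pointing downstream.
Reverse complement of the reverse primer: CTACGAACAGA. This occurs on the top strand at positions 96–106.
Product length = (reverse-primer end) − (forward-primer start) + 1 = 106 − 35 + 1 = 72 bp.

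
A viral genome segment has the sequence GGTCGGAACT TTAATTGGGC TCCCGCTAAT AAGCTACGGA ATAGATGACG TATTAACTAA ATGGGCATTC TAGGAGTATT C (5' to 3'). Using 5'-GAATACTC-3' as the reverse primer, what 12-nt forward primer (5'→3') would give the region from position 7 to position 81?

5'-AACTTTAATTGG-3'

The reverse primer's reverse complement GAGTATTC matches the template at positions 74–81; the product starts at position 7.
The forward primer is identical to the top strand over positions 7–18: AACTTTAATTGG.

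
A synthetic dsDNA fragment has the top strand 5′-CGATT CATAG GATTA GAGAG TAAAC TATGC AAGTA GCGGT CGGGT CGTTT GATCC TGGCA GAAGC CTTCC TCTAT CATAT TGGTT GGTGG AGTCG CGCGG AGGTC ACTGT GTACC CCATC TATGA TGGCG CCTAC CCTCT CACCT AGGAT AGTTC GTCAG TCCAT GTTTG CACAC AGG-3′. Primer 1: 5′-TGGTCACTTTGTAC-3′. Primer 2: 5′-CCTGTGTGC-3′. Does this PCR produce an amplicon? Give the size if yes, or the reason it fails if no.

Primer 1 (TGGTCACTTTGTAC) does not match the top strand, and its reverse complement GTACAAAGTGACCA does not match either.
With no annealing site for primer 1, no amplification occurs.

No product — primer 1 has no binding site in the template.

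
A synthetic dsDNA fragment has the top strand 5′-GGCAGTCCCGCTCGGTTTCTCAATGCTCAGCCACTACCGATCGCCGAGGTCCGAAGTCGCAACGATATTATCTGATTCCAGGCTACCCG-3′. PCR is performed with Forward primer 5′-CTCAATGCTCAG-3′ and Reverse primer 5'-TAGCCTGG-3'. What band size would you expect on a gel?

67 bp

Scanning the template, CTCAATGCTCAG occurs at positions 19–30; this primer anneals to the bottom strand there with its 3' end pointing downstream.
Reverse complement of the reverse primer: CCAGGCTA. This occurs on the top strand at positions 78–85.
Amplicon spans positions 19–85: 67 bp.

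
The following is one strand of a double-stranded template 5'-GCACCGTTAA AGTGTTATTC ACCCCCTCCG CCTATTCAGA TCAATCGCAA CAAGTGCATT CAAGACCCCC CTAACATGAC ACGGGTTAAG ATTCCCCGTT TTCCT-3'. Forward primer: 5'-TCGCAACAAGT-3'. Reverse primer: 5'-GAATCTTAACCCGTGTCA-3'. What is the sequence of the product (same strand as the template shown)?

5'-TCGCAACAAGTGCATTCAAGACCCCCCTAACATGACACGGGTTAAGATTC-3'

Scanning the template, TCGCAACAAGT occurs at positions 45–55; this primer anneals to the bottom strand there with its 3' end pointing downstream.
Taking the reverse complement of GAATCTTAACCCGTGTCA gives TGACACGGGTTAAGATTC, found at positions 77–94 on the template; the primer anneals here to the top strand with its 3' end pointing upstream.
The product is the template from position 45 through 94 (50 bp).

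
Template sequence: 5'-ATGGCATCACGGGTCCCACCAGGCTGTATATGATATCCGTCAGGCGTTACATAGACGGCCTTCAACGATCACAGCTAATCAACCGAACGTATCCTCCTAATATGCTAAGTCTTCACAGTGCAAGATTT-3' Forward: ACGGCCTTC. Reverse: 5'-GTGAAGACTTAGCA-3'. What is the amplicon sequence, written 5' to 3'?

Forward primer ACGGCCTTC is found on the top strand at positions 55–63.
Reverse complement of the reverse primer: TGCTAAGTCTTCAC. This occurs on the top strand at positions 103–116.
The product is the template from position 55 through 116 (62 bp).

5'-ACGGCCTTCAACGATCACAGCTAATCAACCGAACGTATCCTCCTAATATGCTAAGTCTTCAC-3'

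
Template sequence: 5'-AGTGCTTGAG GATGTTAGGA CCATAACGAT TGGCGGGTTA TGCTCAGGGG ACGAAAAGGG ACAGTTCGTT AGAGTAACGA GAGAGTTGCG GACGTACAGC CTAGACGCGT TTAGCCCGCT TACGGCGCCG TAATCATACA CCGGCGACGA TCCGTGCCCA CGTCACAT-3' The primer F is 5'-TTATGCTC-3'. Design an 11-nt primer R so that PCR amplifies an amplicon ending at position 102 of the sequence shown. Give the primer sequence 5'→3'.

5'-AGGCTGTACGT-3'

The forward primer binds at positions 38–45; the product's 3' end on the top strand is position 102.
The reverse primer anneals to the top strand over positions 92–102, i.e. to ACGTACAGCCT.
Its sequence written 5'→3' is the reverse complement: AGGCTGTACGT.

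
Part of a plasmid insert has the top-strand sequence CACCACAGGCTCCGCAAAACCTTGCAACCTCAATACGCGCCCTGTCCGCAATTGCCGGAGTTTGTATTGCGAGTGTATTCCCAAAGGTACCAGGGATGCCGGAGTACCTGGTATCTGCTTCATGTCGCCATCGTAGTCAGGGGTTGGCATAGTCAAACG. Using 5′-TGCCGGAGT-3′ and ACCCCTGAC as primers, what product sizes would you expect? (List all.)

The forward primer TGCCGGAGT matches the top strand at positions 53–61, 97–105.
The reverse primer's reverse complement is GTCAGGGGT, matching at positions 136–144.
Each forward site pairs with the reverse site to give a product ending at position 144: sizes 92, 48 bp.

92 bp, 48 bp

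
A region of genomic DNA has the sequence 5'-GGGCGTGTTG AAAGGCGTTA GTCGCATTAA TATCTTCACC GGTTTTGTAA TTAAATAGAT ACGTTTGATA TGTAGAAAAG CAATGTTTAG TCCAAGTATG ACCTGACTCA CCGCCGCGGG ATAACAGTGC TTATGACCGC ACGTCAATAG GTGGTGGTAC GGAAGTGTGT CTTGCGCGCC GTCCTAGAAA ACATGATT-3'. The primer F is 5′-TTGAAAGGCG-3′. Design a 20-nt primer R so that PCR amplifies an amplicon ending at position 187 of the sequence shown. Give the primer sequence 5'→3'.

The forward primer binds at positions 8–17; the product's 3' end on the top strand is position 187.
The reverse primer anneals to the top strand over positions 168–187, i.e. to TGTCTTGCGCGCCGTCCTAG.
Its sequence written 5'→3' is the reverse complement: CTAGGACGGCGCGCAAGACA.

5'-CTAGGACGGCGCGCAAGACA-3'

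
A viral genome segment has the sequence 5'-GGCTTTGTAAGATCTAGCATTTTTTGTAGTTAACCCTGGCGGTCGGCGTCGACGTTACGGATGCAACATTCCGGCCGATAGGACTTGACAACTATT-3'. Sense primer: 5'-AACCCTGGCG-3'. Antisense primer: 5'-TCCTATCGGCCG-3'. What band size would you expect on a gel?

The forward primer matches the template at positions 32–41.
Reverse complement of the reverse primer: CGGCCGATAGGA. This occurs on the top strand at positions 72–83.
Product length = (reverse-primer end) − (forward-primer start) + 1 = 83 − 32 + 1 = 52 bp.

52 bp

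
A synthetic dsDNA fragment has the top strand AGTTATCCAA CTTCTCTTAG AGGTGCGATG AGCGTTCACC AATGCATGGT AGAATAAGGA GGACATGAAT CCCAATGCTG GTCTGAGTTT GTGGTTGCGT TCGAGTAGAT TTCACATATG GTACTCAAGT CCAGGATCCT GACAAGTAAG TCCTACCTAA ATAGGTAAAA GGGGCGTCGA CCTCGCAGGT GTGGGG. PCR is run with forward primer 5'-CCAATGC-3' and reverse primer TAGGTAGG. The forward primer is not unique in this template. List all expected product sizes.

The forward primer CCAATGC matches the top strand at positions 39–45, 72–78.
The reverse primer's reverse complement is CCTACCTA, matching at positions 152–159.
Each forward site pairs with the reverse site to give a product ending at position 159: sizes 121, 88 bp.

121 bp, 88 bp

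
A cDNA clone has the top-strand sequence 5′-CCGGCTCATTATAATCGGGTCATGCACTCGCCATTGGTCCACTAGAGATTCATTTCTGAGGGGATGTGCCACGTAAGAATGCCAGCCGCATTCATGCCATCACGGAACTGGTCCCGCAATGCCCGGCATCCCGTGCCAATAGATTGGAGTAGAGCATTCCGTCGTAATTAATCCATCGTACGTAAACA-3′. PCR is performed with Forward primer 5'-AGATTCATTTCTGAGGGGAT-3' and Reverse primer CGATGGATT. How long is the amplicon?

133 bp

The forward primer matches the template at positions 46–65.
Taking the reverse complement of CGATGGATT gives AATCCATCG, found at positions 170–178 on the template; the primer anneals here to the top strand with its 3' end pointing upstream.
Product length = (reverse-primer end) − (forward-primer start) + 1 = 178 − 46 + 1 = 133 bp.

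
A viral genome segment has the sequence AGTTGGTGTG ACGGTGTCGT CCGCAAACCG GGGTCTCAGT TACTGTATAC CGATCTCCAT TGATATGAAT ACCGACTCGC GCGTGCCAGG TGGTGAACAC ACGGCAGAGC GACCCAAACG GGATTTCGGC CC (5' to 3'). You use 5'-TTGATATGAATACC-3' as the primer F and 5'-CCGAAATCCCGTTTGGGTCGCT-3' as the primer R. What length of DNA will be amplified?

Forward primer TTGATATGAATACC is found on the top strand at positions 60–73.
Taking the reverse complement of CCGAAATCCCGTTTGGGTCGCT gives AGCGACCCAAACGGGATTTCGG, found at positions 108–129 on the template; the primer anneals here to the top strand with its 3' end pointing upstream.
Amplicon spans positions 60–129: 70 bp.

70 bp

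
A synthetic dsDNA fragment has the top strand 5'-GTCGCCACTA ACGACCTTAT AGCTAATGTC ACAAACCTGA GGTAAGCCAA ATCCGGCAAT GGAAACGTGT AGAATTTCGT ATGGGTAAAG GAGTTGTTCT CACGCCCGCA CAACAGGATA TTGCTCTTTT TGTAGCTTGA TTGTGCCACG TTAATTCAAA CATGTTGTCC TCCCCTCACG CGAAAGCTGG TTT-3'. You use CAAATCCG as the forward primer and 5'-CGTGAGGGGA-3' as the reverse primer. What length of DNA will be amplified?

The forward primer matches the template at positions 48–55.
The reverse primer's reverse complement is TCCCCTCACG, which matches the template at positions 171–180.
Product length = (reverse-primer end) − (forward-primer start) + 1 = 180 − 48 + 1 = 133 bp.

133 bp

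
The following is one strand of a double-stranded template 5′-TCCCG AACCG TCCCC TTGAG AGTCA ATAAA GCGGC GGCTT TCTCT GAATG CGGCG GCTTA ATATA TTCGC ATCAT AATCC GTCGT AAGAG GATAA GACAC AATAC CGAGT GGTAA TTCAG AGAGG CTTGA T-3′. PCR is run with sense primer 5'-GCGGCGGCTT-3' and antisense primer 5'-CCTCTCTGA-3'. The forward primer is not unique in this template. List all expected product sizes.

95 bp, 76 bp

The forward primer GCGGCGGCTT matches the top strand at positions 31–40, 50–59.
The reverse primer's reverse complement is TCAGAGAGG, matching at positions 117–125.
Each forward site pairs with the reverse site to give a product ending at position 125: sizes 95, 76 bp.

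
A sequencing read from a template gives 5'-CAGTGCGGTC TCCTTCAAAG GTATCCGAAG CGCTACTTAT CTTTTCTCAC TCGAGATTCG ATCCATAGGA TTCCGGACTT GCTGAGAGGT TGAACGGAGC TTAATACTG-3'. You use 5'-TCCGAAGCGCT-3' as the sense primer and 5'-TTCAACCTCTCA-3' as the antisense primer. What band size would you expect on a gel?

71 bp

Forward primer TCCGAAGCGCT is found on the top strand at positions 24–34.
Taking the reverse complement of TTCAACCTCTCA gives TGAGAGGTTGAA, found at positions 83–94 on the template; the primer anneals here to the top strand with its 3' end pointing upstream.
The product runs from position 24 to position 94, so its length is 94 − 24 + 1 = 71 bp.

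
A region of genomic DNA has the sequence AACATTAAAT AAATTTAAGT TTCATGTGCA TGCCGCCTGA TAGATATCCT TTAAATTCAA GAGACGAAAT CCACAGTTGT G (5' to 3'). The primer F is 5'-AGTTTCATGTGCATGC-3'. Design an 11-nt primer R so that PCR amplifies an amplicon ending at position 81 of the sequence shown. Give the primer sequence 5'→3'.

5'-CACAACTGTGG-3'

The forward primer binds at positions 18–33; the product's 3' end on the top strand is position 81.
The reverse primer anneals to the top strand over positions 71–81, i.e. to CCACAGTTGTG.
Its sequence written 5'→3' is the reverse complement: CACAACTGTGG.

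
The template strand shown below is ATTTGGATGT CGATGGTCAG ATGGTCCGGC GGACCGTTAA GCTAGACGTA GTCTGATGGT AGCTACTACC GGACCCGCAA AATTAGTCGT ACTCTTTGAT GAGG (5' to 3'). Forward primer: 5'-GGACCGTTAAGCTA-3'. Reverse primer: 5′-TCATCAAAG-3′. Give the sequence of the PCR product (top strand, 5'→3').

5'-GGACCGTTAAGCTAGACGTAGTCTGATGGTAGCTACTACCGGACCCGCAAAATTAGTCGTACTCTTTGATGA-3'

Forward primer GGACCGTTAAGCTA is found on the top strand at positions 31–44.
The reverse primer's reverse complement is CTTTGATGA, which matches the template at positions 94–102.
The product is the template from position 31 through 102 (72 bp).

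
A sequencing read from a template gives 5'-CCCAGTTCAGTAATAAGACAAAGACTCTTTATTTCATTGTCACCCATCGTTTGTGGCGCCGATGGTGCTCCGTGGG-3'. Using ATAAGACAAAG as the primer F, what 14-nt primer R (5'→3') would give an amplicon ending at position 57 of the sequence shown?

5'-GCCACAAACGATGG-3'

The forward primer binds at positions 13–23; the product's 3' end on the top strand is position 57.
The reverse primer anneals to the top strand over positions 44–57, i.e. to CCATCGTTTGTGGC.
Its sequence written 5'→3' is the reverse complement: GCCACAAACGATGG.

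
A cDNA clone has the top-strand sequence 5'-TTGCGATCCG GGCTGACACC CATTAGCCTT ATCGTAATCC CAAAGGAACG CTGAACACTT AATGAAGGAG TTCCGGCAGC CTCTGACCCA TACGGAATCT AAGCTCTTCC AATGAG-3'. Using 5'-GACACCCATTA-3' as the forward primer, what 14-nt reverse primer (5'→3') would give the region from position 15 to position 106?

5'-GAGCTTAGATTCCG-3'

The product's 3' end on the top strand is position 106.
The reverse primer anneals to the top strand over positions 93–106, i.e. to CGGAATCTAAGCTC.
Its sequence written 5'→3' is the reverse complement: GAGCTTAGATTCCG.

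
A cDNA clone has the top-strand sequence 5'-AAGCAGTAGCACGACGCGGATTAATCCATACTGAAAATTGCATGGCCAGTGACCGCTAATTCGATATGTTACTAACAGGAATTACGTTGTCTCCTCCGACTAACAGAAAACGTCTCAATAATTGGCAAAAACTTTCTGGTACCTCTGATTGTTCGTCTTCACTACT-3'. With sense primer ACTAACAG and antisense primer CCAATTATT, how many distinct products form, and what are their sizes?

Two products: 55 bp, 27 bp

The forward primer ACTAACAG matches the top strand at positions 71–78, 99–106.
The reverse primer's reverse complement is AATAATTGG, matching at positions 117–125.
Each forward site pairs with the reverse site to give a product ending at position 125: sizes 55, 27 bp.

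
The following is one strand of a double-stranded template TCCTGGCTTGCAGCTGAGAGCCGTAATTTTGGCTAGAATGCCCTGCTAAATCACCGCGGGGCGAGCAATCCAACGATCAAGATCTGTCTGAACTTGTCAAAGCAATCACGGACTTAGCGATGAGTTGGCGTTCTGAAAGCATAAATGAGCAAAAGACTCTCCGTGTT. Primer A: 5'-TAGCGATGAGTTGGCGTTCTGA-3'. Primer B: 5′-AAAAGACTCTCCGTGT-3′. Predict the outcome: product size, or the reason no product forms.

Primer A (TAGCGATGAGTTGGCGTTCTGA) matches the top strand at positions 115–136 (3' end points downstream).
Primer B (AAAAGACTCTCCGTGT) also matches the top strand directly, at positions 151–166 — its reverse complement ACACGGAGAGTCTTTT is not present.
Both primers anneal to the bottom strand with 3' ends pointing the same way, so neither can prime synthesis back toward the other.

No product — both primers anneal to the same strand and extend in the same direction.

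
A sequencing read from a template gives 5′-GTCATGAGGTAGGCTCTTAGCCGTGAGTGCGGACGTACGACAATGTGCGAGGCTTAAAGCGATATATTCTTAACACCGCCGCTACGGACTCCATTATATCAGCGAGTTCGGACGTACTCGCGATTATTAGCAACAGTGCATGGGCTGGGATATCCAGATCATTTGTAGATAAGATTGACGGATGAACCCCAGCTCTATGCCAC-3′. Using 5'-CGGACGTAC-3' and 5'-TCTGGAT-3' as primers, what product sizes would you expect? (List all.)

The forward primer CGGACGTAC matches the top strand at positions 30–38, 109–117.
The reverse primer's reverse complement is ATCCAGA, matching at positions 152–158.
Each forward site pairs with the reverse site to give a product ending at position 158: sizes 129, 50 bp.

129 bp, 50 bp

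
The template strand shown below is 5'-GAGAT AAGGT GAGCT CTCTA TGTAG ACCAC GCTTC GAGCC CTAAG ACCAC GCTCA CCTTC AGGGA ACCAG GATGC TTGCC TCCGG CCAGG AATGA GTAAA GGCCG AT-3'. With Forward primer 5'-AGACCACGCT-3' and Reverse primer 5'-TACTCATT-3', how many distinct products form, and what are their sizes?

Two products: 75 bp, 55 bp

The forward primer AGACCACGCT matches the top strand at positions 24–33, 44–53.
The reverse primer's reverse complement is AATGAGTA, matching at positions 91–98.
Each forward site pairs with the reverse site to give a product ending at position 98: sizes 75, 55 bp.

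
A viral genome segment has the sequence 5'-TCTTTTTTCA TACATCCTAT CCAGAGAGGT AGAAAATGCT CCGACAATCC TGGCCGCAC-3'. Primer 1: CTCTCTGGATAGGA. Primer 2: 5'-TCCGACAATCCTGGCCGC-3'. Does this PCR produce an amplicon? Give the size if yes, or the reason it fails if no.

No product — the primers' 3' ends point away from each other.

Primer 1 (CTCTCTGGATAGGA) has reverse complement TCCTATCCAGAGAG, which matches the top strand at positions 15–28; primer 1 anneals to the top strand there with its 3' end pointing upstream toward position 15.
Primer 2 (TCCGACAATCCTGGCCGC) matches the top strand directly at positions 40–57; it anneals to the bottom strand with its 3' end pointing downstream toward position 57.
The 3' ends diverge (primer 1 extends toward position 1, primer 2 toward position 59), so the primers never converge on a shared product.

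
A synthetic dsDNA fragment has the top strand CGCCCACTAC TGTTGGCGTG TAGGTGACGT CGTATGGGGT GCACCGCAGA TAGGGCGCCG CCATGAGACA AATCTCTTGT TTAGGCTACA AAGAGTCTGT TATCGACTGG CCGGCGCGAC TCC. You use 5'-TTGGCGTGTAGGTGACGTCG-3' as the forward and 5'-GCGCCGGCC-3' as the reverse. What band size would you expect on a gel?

The forward primer matches the template at positions 13–32.
The reverse primer's reverse complement is GGCCGGCGC, which matches the template at positions 109–117.
Amplicon spans positions 13–117: 105 bp.

105 bp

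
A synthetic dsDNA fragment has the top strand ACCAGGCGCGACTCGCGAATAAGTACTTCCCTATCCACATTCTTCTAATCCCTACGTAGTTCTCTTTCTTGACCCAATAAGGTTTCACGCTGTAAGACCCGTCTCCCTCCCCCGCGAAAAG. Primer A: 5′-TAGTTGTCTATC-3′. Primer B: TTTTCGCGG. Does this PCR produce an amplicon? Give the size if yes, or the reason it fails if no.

No product — primer A has no binding site in the template.

Primer A (TAGTTGTCTATC) does not match the top strand, and its reverse complement GATAGACAACTA does not match either.
With no annealing site for primer A, no amplification occurs.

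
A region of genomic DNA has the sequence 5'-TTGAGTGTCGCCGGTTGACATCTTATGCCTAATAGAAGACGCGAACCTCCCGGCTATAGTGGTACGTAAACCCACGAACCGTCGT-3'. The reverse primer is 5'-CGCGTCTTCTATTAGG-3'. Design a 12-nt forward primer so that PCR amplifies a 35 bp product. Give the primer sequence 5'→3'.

The reverse primer's reverse complement CCTAATAGAAGACGCG matches the template at positions 28–43, so the product ends at position 43.
A 35 bp product then starts at position 43 − 35 + 1 = 9.
The forward primer is identical to the top strand there: CGCCGGTTGACA.

5'-CGCCGGTTGACA-3'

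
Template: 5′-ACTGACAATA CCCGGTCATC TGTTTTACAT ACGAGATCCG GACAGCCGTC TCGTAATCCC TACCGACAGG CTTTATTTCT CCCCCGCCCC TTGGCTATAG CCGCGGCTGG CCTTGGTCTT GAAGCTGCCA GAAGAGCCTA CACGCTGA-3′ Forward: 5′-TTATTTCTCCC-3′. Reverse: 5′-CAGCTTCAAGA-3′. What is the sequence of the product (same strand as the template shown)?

5'-TTATTTCTCCCCCGCCCCTTGGCTATAGCCGCGGCTGGCCTTGGTCTTGAAGCTG-3'

Scanning the template, TTATTTCTCCC occurs at positions 73–83; this primer anneals to the bottom strand there with its 3' end pointing downstream.
The reverse primer's reverse complement is TCTTGAAGCTG, which matches the template at positions 117–127.
The product is the template from position 73 through 127 (55 bp).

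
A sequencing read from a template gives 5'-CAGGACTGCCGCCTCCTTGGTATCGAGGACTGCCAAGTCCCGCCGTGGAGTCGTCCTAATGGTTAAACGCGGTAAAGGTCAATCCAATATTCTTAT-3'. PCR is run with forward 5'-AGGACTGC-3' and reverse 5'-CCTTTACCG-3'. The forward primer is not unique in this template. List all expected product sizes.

77 bp, 53 bp

The forward primer AGGACTGC matches the top strand at positions 2–9, 26–33.
The reverse primer's reverse complement is CGGTAAAGG, matching at positions 70–78.
Each forward site pairs with the reverse site to give a product ending at position 78: sizes 77, 53 bp.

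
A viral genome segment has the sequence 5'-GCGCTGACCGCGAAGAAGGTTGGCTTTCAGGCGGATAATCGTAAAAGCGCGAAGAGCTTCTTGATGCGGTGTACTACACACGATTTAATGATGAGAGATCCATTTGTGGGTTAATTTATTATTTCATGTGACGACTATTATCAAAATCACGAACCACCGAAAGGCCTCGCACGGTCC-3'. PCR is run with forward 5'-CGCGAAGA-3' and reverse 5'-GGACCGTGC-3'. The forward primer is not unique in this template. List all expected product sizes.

The forward primer CGCGAAGA matches the top strand at positions 9–16, 48–55.
The reverse primer's reverse complement is GCACGGTCC, matching at positions 169–177.
Each forward site pairs with the reverse site to give a product ending at position 177: sizes 169, 130 bp.

169 bp, 130 bp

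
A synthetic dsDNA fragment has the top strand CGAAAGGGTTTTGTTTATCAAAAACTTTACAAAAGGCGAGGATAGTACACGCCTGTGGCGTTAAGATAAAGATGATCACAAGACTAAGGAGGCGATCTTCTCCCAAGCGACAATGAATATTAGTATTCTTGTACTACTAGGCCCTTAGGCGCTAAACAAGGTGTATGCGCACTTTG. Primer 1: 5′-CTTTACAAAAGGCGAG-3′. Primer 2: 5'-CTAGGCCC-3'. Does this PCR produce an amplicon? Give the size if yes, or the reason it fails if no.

No product — both primers anneal to the same strand and extend in the same direction.

Primer 1 (CTTTACAAAAGGCGAG) matches the top strand at positions 25–40 (3' end points downstream).
Primer 2 (CTAGGCCC) also matches the top strand directly, at positions 137–144 — its reverse complement GGGCCTAG is not present.
Both primers anneal to the bottom strand with 3' ends pointing the same way, so neither can prime synthesis back toward the other.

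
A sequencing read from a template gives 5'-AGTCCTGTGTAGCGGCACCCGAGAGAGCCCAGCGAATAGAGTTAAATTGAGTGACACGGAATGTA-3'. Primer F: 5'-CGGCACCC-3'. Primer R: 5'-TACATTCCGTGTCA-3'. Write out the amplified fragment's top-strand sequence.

Scanning the template, CGGCACCC occurs at positions 13–20; this primer anneals to the bottom strand there with its 3' end pointing downstream.
Reverse complement of the reverse primer: TGACACGGAATGTA. This occurs on the top strand at positions 52–65.
The product is the template from position 13 through 65 (53 bp).

5'-CGGCACCCGAGAGAGCCCAGCGAATAGAGTTAAATTGAGTGACACGGAATGTA-3'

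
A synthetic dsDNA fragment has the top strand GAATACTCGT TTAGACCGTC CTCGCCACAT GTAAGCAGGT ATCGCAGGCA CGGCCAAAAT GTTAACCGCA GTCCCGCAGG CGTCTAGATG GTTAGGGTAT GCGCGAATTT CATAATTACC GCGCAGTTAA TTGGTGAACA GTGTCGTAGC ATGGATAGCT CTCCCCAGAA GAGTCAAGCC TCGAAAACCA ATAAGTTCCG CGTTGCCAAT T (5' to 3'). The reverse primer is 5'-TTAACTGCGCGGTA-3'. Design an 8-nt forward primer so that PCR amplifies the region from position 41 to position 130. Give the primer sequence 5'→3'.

5'-ATCGCAGG-3'

The reverse primer's reverse complement TACCGCGCAGTTAA matches the template at positions 117–130; the product starts at position 41.
The forward primer is identical to the top strand over positions 41–48: ATCGCAGG.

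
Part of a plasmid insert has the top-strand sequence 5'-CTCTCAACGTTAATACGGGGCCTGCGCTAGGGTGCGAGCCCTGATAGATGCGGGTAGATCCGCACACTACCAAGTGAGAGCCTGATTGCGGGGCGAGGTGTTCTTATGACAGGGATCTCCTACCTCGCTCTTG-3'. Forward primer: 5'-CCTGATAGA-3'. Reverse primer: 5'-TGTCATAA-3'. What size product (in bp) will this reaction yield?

The forward primer matches the template at positions 40–48.
The reverse primer's reverse complement is TTATGACA, which matches the template at positions 104–111.
Amplicon spans positions 40–111: 72 bp.

72 bp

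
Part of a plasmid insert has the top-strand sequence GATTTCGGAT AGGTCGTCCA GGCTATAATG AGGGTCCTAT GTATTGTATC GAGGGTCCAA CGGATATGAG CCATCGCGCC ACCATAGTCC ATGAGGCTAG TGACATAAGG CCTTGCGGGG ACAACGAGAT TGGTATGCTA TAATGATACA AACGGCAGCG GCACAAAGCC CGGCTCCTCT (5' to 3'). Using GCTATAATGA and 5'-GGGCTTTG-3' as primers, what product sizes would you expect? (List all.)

The forward primer GCTATAATGA matches the top strand at positions 22–31, 137–146.
The reverse primer's reverse complement is CAAAGCCC, matching at positions 164–171.
Each forward site pairs with the reverse site to give a product ending at position 171: sizes 150, 35 bp.

150 bp, 35 bp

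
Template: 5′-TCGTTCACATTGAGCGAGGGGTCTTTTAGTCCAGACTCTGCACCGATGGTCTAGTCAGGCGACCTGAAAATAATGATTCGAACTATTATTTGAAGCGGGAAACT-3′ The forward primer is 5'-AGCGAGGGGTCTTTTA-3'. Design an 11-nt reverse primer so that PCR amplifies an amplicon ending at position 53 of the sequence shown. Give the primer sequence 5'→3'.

The forward primer binds at positions 13–28; the product's 3' end on the top strand is position 53.
The reverse primer anneals to the top strand over positions 43–53, i.e. to CCGATGGTCTA.
Its sequence written 5'→3' is the reverse complement: TAGACCATCGG.

5'-TAGACCATCGG-3'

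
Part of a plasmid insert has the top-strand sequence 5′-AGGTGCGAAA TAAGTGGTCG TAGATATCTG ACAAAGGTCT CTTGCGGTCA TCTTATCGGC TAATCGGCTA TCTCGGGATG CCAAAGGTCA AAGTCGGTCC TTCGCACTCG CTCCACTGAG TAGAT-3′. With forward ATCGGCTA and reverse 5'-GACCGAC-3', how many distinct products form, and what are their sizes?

Two products: 45 bp, 37 bp

The forward primer ATCGGCTA matches the top strand at positions 55–62, 63–70.
The reverse primer's reverse complement is GTCGGTC, matching at positions 93–99.
Each forward site pairs with the reverse site to give a product ending at position 99: sizes 45, 37 bp.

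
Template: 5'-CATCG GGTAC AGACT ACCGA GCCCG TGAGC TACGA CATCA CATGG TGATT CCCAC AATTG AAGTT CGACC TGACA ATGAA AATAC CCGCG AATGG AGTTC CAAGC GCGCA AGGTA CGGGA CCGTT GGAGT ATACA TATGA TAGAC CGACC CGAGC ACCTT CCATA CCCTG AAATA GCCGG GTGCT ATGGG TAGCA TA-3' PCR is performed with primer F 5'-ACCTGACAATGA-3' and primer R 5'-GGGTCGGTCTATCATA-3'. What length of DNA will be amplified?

Forward primer ACCTGACAATGA is found on the top strand at positions 68–79.
Reverse complement of the reverse primer: TATGATAGACCGACCC. This occurs on the top strand at positions 136–151.
The product runs from position 68 to position 151, so its length is 151 − 68 + 1 = 84 bp.

84 bp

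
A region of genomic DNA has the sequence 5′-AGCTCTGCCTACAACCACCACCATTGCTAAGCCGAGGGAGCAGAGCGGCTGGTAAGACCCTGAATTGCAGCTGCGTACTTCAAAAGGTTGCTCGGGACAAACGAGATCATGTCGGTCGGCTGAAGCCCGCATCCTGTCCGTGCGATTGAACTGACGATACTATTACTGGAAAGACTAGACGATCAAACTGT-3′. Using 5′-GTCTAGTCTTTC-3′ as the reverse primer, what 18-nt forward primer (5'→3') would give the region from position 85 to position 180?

5'-AGGTTGCTCGGGACAAAC-3'

The reverse primer's reverse complement GAAAGACTAGAC matches the template at positions 169–180; the product starts at position 85.
The forward primer is identical to the top strand over positions 85–102: AGGTTGCTCGGGACAAAC.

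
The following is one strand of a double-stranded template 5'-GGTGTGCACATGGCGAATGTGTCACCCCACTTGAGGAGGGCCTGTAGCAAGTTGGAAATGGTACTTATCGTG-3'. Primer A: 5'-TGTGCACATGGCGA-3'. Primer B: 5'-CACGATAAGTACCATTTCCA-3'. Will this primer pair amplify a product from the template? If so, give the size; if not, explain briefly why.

Primer A (TGTGCACATGGCGA) matches the top strand at positions 3–16; it acts as a forward primer.
Primer B's reverse complement is TGGAAATGGTACTTATCGTG, matching the top strand at positions 53–72; it acts as a reverse primer.
The 3' ends face each other across positions 3–72, giving a 70 bp product.

Yes — a 70 bp product.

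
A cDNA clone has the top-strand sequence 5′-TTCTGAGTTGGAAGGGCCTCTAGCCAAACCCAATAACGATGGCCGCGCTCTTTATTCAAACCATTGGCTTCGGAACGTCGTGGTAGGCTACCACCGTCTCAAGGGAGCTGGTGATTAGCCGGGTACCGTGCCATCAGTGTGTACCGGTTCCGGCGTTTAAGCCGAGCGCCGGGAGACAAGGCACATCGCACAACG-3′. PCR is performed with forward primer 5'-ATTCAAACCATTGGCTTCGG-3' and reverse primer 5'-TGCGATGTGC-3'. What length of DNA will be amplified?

Scanning the template, ATTCAAACCATTGGCTTCGG occurs at positions 54–73; this primer anneals to the bottom strand there with its 3' end pointing downstream.
The reverse primer's reverse complement is GCACATCGCA, which matches the template at positions 181–190.
Amplicon spans positions 54–190: 137 bp.

137 bp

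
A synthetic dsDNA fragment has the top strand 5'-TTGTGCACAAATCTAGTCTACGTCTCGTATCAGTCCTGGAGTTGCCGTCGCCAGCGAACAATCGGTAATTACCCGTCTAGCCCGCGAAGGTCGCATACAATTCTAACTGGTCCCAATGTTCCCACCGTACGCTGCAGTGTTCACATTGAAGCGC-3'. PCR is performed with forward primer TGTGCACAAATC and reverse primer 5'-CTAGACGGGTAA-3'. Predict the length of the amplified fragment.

Scanning the template, TGTGCACAAATC occurs at positions 2–13; this primer anneals to the bottom strand there with its 3' end pointing downstream.
Taking the reverse complement of CTAGACGGGTAA gives TTACCCGTCTAG, found at positions 69–80 on the template; the primer anneals here to the top strand with its 3' end pointing upstream.
Product length = (reverse-primer end) − (forward-primer start) + 1 = 80 − 2 + 1 = 79 bp.

79 bp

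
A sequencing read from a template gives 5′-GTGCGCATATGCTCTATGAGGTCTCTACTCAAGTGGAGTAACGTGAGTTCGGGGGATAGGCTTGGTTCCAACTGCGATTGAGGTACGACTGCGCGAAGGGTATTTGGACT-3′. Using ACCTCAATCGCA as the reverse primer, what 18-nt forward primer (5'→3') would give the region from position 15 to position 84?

The reverse primer's reverse complement TGCGATTGAGGT matches the template at positions 73–84; the product starts at position 15.
The forward primer is identical to the top strand over positions 15–32: TATGAGGTCTCTACTCAA.

5'-TATGAGGTCTCTACTCAA-3'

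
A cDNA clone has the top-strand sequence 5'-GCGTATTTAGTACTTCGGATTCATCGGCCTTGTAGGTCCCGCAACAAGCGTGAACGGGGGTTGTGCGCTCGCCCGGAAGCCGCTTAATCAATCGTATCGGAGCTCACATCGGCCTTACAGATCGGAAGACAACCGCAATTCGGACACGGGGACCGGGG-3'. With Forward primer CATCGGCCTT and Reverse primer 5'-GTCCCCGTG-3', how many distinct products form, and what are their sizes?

Two products: 132 bp, 47 bp

The forward primer CATCGGCCTT matches the top strand at positions 22–31, 107–116.
The reverse primer's reverse complement is CACGGGGAC, matching at positions 145–153.
Each forward site pairs with the reverse site to give a product ending at position 153: sizes 132, 47 bp.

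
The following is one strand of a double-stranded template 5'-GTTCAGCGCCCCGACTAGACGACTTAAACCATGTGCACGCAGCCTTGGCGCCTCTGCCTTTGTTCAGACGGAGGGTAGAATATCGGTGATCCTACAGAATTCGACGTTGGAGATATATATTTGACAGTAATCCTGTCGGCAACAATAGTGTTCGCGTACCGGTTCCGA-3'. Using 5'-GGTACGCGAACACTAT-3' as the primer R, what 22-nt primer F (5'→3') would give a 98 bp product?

5'-TTCAGACGGAGGGTAGAATATC-3'

The reverse primer's reverse complement ATAGTGTTCGCGTACC matches the template at positions 145–160, so the product ends at position 160.
A 98 bp product then starts at position 160 − 98 + 1 = 63.
The forward primer is identical to the top strand there: TTCAGACGGAGGGTAGAATATC.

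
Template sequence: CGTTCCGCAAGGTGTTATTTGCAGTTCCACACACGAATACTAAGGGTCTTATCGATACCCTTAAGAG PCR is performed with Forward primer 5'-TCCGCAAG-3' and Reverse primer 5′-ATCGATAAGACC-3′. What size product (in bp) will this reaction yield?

53 bp

Forward primer TCCGCAAG is found on the top strand at positions 4–11.
Reverse complement of the reverse primer: GGTCTTATCGAT. This occurs on the top strand at positions 45–56.
Amplicon spans positions 4–56: 53 bp.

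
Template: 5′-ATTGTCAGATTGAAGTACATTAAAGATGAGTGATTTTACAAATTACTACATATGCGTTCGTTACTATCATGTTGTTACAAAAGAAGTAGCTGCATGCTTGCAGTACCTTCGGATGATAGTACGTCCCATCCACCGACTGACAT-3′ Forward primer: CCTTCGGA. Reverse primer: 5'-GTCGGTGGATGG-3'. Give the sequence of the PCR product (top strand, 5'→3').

5'-CCTTCGGATGATAGTACGTCCCATCCACCGAC-3'

Scanning the template, CCTTCGGA occurs at positions 106–113; this primer anneals to the bottom strand there with its 3' end pointing downstream.
Taking the reverse complement of GTCGGTGGATGG gives CCATCCACCGAC, found at positions 126–137 on the template; the primer anneals here to the top strand with its 3' end pointing upstream.
The product is the template from position 106 through 137 (32 bp).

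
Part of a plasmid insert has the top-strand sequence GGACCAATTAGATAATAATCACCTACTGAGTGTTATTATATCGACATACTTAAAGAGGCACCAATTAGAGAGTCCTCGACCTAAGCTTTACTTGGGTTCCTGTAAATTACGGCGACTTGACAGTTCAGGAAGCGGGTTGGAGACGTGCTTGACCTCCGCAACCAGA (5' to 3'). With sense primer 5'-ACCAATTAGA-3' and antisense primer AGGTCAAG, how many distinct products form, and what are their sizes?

Two products: 153 bp, 96 bp

The forward primer ACCAATTAGA matches the top strand at positions 3–12, 60–69.
The reverse primer's reverse complement is CTTGACCT, matching at positions 148–155.
Each forward site pairs with the reverse site to give a product ending at position 155: sizes 153, 96 bp.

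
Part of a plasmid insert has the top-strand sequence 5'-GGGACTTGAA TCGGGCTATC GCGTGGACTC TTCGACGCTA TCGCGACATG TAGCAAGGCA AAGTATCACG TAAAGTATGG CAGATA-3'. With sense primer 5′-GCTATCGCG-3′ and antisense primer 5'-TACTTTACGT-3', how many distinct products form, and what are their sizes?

The forward primer GCTATCGCG matches the top strand at positions 15–23, 37–45.
The reverse primer's reverse complement is ACGTAAAGTA, matching at positions 68–77.
Each forward site pairs with the reverse site to give a product ending at position 77: sizes 63, 41 bp.

Two products: 63 bp, 41 bp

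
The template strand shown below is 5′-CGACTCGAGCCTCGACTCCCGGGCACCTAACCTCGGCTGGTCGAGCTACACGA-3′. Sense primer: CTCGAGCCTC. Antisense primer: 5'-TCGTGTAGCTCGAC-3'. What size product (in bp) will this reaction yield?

50 bp

Forward primer CTCGAGCCTC is found on the top strand at positions 4–13.
Reverse complement of the reverse primer: GTCGAGCTACACGA. This occurs on the top strand at positions 40–53.
The product runs from position 4 to position 53, so its length is 53 − 4 + 1 = 50 bp.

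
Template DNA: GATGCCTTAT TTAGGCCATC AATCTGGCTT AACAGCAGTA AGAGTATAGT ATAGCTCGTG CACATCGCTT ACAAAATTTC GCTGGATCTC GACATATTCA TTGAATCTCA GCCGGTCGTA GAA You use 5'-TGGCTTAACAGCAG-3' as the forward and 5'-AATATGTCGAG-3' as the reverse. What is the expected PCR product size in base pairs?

74 bp

Forward primer TGGCTTAACAGCAG is found on the top strand at positions 25–38.
Taking the reverse complement of AATATGTCGAG gives CTCGACATATT, found at positions 88–98 on the template; the primer anneals here to the top strand with its 3' end pointing upstream.
The product runs from position 25 to position 98, so its length is 98 − 25 + 1 = 74 bp.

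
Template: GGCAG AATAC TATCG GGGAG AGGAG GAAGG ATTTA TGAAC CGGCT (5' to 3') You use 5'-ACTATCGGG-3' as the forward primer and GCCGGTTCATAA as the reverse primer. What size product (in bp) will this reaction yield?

36 bp

Scanning the template, ACTATCGGG occurs at positions 9–17; this primer anneals to the bottom strand there with its 3' end pointing downstream.
Reverse complement of the reverse primer: TTATGAACCGGC. This occurs on the top strand at positions 33–44.
The product runs from position 9 to position 44, so its length is 44 − 9 + 1 = 36 bp.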